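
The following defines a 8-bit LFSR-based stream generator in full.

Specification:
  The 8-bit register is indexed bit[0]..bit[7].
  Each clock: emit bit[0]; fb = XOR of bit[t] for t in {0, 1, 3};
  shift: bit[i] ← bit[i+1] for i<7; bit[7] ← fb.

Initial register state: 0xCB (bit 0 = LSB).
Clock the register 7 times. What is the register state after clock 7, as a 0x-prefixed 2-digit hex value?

reg_0 = 0xCB
clock 1: out=1, reg = 0xE5
clock 2: out=1, reg = 0xF2
clock 3: out=0, reg = 0xF9
clock 4: out=1, reg = 0x7C
clock 5: out=0, reg = 0xBE
clock 6: out=0, reg = 0x5F
clock 7: out=1, reg = 0xAF

0xAF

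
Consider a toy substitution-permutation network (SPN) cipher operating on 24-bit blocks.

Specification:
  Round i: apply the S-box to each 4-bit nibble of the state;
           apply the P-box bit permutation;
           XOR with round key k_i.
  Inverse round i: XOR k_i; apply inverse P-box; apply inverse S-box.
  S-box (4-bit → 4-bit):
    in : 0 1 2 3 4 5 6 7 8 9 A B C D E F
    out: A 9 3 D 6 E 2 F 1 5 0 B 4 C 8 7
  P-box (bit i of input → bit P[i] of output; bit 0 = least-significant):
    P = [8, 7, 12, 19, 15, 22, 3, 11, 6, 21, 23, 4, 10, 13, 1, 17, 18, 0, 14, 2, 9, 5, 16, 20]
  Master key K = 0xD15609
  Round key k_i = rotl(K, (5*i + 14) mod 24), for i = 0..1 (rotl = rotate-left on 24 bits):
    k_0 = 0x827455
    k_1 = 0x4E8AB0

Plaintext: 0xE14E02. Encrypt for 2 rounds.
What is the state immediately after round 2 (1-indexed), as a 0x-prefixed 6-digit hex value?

0xD5BBAB

s_0 = plaintext = 0xE14E02
s_1 = Round(s_0, k_0) = 0xD65DC3
s_2 = Round(s_1, k_1) = 0xD5BBAB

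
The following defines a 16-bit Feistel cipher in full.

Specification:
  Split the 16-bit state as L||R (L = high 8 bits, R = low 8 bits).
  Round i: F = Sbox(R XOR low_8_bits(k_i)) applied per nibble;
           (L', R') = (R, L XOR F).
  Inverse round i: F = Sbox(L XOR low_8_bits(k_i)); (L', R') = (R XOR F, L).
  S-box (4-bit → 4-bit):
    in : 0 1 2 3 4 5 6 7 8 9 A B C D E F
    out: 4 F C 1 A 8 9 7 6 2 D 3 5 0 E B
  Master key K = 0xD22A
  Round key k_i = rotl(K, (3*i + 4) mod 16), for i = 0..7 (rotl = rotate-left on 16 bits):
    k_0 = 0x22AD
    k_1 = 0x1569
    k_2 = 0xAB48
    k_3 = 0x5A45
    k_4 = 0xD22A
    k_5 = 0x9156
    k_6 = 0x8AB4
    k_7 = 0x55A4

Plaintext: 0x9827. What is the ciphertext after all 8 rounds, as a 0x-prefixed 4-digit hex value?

0x1A8A

s_0 = plaintext = 0x9827
s_1 = Round(s_0, k_0) = 0x27F5
s_2 = Round(s_1, k_1) = 0xF502
s_3 = Round(s_2, k_2) = 0x0258
s_4 = Round(s_3, k_3) = 0x58F2
s_5 = Round(s_4, k_4) = 0xF25E
s_6 = Round(s_5, k_5) = 0x5EB4
s_7 = Round(s_6, k_6) = 0xB41A
s_8 = Round(s_7, k_7) = 0x1A8A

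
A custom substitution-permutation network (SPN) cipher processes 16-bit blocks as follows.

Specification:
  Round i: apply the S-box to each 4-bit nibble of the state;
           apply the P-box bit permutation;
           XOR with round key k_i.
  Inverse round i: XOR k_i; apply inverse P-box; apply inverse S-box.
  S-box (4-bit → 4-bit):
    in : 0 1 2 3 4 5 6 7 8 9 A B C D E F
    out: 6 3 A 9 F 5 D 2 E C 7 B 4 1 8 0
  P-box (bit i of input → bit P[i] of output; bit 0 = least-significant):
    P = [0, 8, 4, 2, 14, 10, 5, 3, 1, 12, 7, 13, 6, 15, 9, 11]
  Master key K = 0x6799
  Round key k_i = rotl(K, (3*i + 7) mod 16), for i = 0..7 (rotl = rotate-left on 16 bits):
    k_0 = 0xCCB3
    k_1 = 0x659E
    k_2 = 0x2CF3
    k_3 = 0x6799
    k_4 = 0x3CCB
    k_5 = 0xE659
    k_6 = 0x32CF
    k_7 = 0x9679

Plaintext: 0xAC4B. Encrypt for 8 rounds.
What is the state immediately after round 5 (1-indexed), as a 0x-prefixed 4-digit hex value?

0x2EE6

s_0 = plaintext = 0xAC4B
s_1 = Round(s_0, k_0) = 0x0B5E
s_2 = Round(s_1, k_1) = 0x97B8
s_3 = Round(s_2, k_2) = 0x73EF
s_4 = Round(s_3, k_3) = 0xC793
s_5 = Round(s_4, k_4) = 0x2EE6
s_6 = Round(s_5, k_5) = 0x4E44
s_7 = Round(s_6, k_6) = 0xDDB2
s_8 = Round(s_7, k_7) = 0xD337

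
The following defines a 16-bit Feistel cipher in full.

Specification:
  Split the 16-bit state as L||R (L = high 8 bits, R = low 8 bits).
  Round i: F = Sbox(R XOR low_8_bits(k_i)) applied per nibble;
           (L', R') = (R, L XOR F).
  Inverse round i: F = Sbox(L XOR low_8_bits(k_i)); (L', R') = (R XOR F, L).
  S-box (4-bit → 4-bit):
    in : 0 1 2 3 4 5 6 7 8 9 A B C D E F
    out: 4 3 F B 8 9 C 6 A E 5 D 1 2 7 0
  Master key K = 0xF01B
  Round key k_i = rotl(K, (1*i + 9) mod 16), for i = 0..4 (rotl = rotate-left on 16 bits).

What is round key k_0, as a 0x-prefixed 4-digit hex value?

0x37E0

K = 0xF01B
k_0 = rotl(K, (1*0+9) mod 16) = rotl(K, 9) = 0x37E0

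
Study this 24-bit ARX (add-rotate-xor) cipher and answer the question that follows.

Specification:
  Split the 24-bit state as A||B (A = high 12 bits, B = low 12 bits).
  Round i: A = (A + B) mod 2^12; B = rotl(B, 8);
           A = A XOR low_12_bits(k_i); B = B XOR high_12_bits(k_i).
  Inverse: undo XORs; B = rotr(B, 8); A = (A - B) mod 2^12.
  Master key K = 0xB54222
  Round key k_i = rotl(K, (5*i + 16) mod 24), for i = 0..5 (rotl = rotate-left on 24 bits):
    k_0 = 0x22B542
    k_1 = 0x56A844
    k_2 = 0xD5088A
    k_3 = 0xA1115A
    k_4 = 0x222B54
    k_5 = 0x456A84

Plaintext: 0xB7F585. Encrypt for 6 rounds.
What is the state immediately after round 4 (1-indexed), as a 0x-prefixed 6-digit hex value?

s_0 = plaintext = 0xB7F585
s_1 = Round(s_0, k_0) = 0x446773
s_2 = Round(s_1, k_1) = 0x3FD61D
s_3 = Round(s_2, k_2) = 0x290031
s_4 = Round(s_3, k_3) = 0x39BB12
s_5 = Round(s_4, k_4) = 0x5F9093
s_6 = Round(s_5, k_5) = 0xC0875F

0x39BB12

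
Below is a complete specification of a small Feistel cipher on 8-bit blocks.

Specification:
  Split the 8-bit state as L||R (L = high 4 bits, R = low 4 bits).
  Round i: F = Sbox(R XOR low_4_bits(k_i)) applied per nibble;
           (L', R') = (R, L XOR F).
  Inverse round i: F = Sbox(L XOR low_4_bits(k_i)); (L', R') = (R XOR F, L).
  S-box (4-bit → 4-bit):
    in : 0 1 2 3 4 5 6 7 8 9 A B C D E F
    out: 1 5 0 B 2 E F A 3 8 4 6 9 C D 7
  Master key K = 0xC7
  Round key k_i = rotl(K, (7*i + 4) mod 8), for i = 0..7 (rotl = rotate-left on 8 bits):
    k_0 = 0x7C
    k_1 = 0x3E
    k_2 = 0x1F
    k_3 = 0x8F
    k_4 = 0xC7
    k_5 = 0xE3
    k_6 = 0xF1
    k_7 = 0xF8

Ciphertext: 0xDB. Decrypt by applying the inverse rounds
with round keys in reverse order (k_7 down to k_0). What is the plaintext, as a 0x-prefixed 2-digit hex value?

0x0E

s_0 = ciphertext = 0xDB
s_1 = InvRound(s_0, k_7) = 0x5D
s_2 = InvRound(s_1, k_6) = 0xF5
s_3 = InvRound(s_2, k_5) = 0xCF
s_4 = InvRound(s_3, k_4) = 0x9C
s_5 = InvRound(s_4, k_3) = 0x39
s_6 = InvRound(s_5, k_2) = 0x03
s_7 = InvRound(s_6, k_1) = 0xE0
s_8 = InvRound(s_7, k_0) = 0x0E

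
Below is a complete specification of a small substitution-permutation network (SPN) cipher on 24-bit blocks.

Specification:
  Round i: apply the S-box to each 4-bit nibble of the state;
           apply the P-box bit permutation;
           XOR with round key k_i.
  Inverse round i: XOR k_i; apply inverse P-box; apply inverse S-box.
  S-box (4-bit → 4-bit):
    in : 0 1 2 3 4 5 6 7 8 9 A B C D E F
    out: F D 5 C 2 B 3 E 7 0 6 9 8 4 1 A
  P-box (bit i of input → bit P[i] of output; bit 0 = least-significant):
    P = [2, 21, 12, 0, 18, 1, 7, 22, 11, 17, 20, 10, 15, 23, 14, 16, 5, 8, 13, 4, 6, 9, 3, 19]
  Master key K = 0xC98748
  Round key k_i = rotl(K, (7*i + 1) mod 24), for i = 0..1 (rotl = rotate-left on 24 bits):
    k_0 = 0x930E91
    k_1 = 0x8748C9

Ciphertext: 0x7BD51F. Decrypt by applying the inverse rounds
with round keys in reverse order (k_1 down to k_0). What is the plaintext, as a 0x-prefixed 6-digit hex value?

0x77DB2F

s_0 = ciphertext = 0x7BD51F
s_1 = InvRound(s_0, k_1) = 0xBF6108
s_2 = InvRound(s_1, k_0) = 0x77DB2F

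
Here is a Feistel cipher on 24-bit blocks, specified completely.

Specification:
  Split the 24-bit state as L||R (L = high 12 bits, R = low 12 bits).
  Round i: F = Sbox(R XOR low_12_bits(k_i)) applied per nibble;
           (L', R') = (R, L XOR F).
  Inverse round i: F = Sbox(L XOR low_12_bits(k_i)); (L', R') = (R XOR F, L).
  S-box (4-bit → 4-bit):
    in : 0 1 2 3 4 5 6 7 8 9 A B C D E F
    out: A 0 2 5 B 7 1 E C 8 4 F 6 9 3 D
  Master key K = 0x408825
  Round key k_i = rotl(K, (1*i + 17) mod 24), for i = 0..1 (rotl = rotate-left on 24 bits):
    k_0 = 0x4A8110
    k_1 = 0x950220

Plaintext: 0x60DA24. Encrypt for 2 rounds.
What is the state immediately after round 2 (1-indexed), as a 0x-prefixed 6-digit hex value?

0x9565C5

s_0 = plaintext = 0x60DA24
s_1 = Round(s_0, k_0) = 0xA24956
s_2 = Round(s_1, k_1) = 0x9565C5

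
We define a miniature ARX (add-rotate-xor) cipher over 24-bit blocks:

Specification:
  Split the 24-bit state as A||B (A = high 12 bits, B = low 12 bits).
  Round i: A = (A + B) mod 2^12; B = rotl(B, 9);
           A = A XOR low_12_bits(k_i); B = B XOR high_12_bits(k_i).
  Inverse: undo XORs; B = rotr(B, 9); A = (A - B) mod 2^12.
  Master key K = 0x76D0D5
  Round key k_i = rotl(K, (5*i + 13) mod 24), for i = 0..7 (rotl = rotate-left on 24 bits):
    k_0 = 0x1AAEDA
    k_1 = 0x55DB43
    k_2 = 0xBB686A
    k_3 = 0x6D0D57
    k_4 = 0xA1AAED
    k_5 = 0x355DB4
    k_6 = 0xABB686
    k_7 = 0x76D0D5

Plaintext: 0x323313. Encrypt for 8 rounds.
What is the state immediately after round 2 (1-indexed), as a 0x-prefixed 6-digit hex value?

0xBF75A4

s_0 = plaintext = 0x323313
s_1 = Round(s_0, k_0) = 0x8EC7C8
s_2 = Round(s_1, k_1) = 0xBF75A4
s_3 = Round(s_2, k_2) = 0x9F1302
s_4 = Round(s_3, k_3) = 0x1A42B0
s_5 = Round(s_4, k_4) = 0xEB9A4C
s_6 = Round(s_5, k_5) = 0x4B1A1C
s_7 = Round(s_6, k_6) = 0x84B3F8
s_8 = Round(s_7, k_7) = 0xC96712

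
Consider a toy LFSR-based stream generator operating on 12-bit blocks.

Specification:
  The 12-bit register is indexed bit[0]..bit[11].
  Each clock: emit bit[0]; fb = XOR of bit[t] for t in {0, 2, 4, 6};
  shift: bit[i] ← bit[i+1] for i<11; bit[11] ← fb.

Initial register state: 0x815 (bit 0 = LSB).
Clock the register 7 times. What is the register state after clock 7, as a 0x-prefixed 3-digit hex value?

0xE30

reg_0 = 0x815
clock 1: out=1, reg = 0xC0A
clock 2: out=0, reg = 0x605
clock 3: out=1, reg = 0x302
clock 4: out=0, reg = 0x181
clock 5: out=1, reg = 0x8C0
clock 6: out=0, reg = 0xC60
clock 7: out=0, reg = 0xE30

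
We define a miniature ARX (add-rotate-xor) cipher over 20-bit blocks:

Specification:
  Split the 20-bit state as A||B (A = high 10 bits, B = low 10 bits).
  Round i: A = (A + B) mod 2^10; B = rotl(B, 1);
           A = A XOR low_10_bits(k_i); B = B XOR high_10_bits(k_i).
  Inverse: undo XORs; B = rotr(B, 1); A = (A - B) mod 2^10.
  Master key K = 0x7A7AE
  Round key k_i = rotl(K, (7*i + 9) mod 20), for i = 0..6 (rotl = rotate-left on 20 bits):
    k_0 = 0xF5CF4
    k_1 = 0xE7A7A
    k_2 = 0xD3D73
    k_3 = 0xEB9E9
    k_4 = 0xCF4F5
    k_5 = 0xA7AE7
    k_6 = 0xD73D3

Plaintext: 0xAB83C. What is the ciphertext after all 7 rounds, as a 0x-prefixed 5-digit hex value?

0xA4B3A

s_0 = plaintext = 0xAB83C
s_1 = Round(s_0, k_0) = 0x87BAF
s_2 = Round(s_1, k_1) = 0xEDCC1
s_3 = Round(s_2, k_2) = 0x42ECD
s_4 = Round(s_3, k_3) = 0x8C635
s_5 = Round(s_4, k_4) = 0x24F56
s_6 = Round(s_5, k_5) = 0x43833
s_7 = Round(s_6, k_6) = 0xA4B3A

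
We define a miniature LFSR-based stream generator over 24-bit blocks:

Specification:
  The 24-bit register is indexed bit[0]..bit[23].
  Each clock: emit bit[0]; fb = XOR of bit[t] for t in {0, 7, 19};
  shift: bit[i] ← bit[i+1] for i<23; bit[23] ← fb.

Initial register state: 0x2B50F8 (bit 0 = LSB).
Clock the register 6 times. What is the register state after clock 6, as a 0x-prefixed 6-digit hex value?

reg_0 = 0x2B50F8
clock 1: out=0, reg = 0x15A87C
clock 2: out=0, reg = 0x0AD43E
clock 3: out=0, reg = 0x856A1F
clock 4: out=1, reg = 0xC2B50F
clock 5: out=1, reg = 0xE15A87
clock 6: out=1, reg = 0x70AD43

0x70AD43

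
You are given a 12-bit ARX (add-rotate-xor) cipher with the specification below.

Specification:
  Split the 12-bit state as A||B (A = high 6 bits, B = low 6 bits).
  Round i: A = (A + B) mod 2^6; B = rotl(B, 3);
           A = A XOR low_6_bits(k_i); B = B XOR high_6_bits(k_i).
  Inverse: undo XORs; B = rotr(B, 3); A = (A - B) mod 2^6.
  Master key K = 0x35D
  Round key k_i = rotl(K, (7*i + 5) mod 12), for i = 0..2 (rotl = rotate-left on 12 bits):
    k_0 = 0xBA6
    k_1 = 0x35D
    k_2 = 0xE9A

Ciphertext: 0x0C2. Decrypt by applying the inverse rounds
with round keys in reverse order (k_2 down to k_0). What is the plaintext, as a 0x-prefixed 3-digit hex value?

0x67F

s_0 = ciphertext = 0x0C2
s_1 = InvRound(s_0, k_2) = 0x487
s_2 = InvRound(s_1, k_1) = 0xF91
s_3 = InvRound(s_2, k_0) = 0x67F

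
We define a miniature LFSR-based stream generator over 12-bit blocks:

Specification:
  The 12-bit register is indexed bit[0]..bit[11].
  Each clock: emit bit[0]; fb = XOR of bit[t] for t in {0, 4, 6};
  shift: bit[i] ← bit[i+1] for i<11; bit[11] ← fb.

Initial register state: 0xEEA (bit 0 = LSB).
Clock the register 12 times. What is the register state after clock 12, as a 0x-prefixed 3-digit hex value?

reg_0 = 0xEEA
clock 1: out=0, reg = 0xF75
clock 2: out=1, reg = 0xFBA
clock 3: out=0, reg = 0xFDD
clock 4: out=1, reg = 0xFEE
clock 5: out=0, reg = 0xFF7
clock 6: out=1, reg = 0xFFB
clock 7: out=1, reg = 0xFFD
clock 8: out=1, reg = 0xFFE
clock 9: out=0, reg = 0x7FF
clock 10: out=1, reg = 0xBFF
clock 11: out=1, reg = 0xDFF
clock 12: out=1, reg = 0xEFF

0xEFF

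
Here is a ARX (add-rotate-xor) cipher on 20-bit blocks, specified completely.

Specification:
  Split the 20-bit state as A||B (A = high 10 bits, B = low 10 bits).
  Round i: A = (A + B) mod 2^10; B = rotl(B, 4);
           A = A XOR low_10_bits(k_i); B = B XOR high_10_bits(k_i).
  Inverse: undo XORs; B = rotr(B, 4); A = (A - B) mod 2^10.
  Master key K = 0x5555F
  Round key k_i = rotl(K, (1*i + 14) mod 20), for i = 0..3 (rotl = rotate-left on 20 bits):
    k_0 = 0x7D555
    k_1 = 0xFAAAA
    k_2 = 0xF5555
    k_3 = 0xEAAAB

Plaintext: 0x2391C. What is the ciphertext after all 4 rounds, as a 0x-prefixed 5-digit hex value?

0x270CB

s_0 = plaintext = 0x2391C
s_1 = Round(s_0, k_0) = 0x3FC31
s_2 = Round(s_1, k_1) = 0xE68FA
s_3 = Round(s_2, k_2) = 0x70476
s_4 = Round(s_3, k_3) = 0x270CB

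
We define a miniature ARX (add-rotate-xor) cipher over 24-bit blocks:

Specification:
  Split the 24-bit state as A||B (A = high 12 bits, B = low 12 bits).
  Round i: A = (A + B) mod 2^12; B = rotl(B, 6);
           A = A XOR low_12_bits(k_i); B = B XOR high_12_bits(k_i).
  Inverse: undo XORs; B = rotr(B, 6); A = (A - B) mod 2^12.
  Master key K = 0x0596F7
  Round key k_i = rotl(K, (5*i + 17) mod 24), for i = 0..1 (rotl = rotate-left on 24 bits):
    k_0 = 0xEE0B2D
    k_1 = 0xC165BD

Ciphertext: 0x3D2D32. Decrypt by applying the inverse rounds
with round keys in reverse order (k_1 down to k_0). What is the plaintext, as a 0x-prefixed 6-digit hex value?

s_0 = ciphertext = 0x3D2D32
s_1 = InvRound(s_0, k_1) = 0xD6B904
s_2 = InvRound(s_1, k_0) = 0xD2791F

0xD2791F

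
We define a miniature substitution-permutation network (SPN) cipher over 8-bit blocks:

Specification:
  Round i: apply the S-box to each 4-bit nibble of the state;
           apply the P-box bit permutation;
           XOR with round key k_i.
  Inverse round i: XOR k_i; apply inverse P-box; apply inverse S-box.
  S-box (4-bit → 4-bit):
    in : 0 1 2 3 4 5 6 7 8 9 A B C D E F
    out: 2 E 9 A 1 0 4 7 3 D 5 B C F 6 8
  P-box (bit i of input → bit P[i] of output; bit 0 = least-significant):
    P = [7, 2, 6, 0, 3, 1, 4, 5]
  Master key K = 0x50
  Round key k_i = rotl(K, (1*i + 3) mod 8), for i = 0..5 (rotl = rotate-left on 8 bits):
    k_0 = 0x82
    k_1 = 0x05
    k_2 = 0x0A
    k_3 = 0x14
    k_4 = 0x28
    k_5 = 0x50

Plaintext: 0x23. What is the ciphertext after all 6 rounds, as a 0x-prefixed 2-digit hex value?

0xA3

s_0 = plaintext = 0x23
s_1 = Round(s_0, k_0) = 0xAF
s_2 = Round(s_1, k_1) = 0x1C
s_3 = Round(s_2, k_2) = 0x79
s_4 = Round(s_3, k_3) = 0xCF
s_5 = Round(s_4, k_4) = 0x19
s_6 = Round(s_5, k_5) = 0xA3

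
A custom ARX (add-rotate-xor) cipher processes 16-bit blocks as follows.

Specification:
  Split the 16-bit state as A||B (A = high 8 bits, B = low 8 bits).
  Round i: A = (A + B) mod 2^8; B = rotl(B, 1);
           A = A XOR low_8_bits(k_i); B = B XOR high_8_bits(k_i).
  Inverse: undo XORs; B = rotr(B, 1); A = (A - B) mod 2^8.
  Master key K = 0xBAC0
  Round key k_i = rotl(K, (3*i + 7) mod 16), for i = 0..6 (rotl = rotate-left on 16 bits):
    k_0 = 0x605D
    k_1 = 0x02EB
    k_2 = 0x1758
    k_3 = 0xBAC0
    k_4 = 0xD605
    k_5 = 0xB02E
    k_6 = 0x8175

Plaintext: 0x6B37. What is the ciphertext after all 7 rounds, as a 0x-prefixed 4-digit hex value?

s_0 = plaintext = 0x6B37
s_1 = Round(s_0, k_0) = 0xFF0E
s_2 = Round(s_1, k_1) = 0xE61E
s_3 = Round(s_2, k_2) = 0x5C2B
s_4 = Round(s_3, k_3) = 0x47EC
s_5 = Round(s_4, k_4) = 0x360F
s_6 = Round(s_5, k_5) = 0x6BAE
s_7 = Round(s_6, k_6) = 0x6CDC

0x6CDC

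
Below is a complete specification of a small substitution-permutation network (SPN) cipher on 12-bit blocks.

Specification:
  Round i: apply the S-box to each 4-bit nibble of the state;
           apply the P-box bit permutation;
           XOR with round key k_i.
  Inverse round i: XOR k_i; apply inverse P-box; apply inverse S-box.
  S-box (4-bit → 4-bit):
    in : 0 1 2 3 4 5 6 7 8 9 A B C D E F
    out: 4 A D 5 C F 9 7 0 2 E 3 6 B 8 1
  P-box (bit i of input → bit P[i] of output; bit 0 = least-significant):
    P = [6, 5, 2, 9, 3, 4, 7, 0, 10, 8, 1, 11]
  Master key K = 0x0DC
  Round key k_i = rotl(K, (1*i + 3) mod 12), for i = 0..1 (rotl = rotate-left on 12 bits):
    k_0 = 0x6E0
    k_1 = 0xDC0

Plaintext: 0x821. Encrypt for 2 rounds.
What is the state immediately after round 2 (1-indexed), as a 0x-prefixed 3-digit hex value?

s_0 = plaintext = 0x821
s_1 = Round(s_0, k_0) = 0x449
s_2 = Round(s_1, k_1) = 0x563

0x563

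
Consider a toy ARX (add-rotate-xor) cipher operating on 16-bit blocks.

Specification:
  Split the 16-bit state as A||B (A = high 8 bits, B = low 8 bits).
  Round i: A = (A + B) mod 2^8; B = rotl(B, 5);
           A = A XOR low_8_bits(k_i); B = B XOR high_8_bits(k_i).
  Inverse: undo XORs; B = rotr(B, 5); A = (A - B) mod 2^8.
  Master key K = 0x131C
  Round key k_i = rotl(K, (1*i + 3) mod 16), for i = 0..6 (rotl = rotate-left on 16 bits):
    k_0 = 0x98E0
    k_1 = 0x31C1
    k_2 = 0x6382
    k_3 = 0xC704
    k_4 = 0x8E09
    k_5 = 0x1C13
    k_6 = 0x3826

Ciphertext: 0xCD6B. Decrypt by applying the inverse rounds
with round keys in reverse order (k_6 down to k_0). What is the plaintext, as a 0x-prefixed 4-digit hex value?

0xC06F

s_0 = ciphertext = 0xCD6B
s_1 = InvRound(s_0, k_6) = 0x519A
s_2 = InvRound(s_1, k_5) = 0x0E34
s_3 = InvRound(s_2, k_4) = 0x32D5
s_4 = InvRound(s_3, k_3) = 0xA690
s_5 = InvRound(s_4, k_2) = 0x859F
s_6 = InvRound(s_5, k_1) = 0xCF75
s_7 = InvRound(s_6, k_0) = 0xC06F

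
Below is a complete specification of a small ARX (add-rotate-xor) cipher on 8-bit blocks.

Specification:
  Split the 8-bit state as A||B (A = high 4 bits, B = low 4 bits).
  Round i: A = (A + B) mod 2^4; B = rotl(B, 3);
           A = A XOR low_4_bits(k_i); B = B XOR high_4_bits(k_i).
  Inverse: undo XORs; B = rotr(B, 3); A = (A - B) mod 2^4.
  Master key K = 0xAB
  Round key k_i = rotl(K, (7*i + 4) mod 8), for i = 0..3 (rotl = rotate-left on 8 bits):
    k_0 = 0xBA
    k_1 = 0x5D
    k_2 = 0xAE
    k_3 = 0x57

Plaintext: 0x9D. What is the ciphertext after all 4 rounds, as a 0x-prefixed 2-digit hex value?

s_0 = plaintext = 0x9D
s_1 = Round(s_0, k_0) = 0xC5
s_2 = Round(s_1, k_1) = 0xCF
s_3 = Round(s_2, k_2) = 0x55
s_4 = Round(s_3, k_3) = 0xDF

0xDF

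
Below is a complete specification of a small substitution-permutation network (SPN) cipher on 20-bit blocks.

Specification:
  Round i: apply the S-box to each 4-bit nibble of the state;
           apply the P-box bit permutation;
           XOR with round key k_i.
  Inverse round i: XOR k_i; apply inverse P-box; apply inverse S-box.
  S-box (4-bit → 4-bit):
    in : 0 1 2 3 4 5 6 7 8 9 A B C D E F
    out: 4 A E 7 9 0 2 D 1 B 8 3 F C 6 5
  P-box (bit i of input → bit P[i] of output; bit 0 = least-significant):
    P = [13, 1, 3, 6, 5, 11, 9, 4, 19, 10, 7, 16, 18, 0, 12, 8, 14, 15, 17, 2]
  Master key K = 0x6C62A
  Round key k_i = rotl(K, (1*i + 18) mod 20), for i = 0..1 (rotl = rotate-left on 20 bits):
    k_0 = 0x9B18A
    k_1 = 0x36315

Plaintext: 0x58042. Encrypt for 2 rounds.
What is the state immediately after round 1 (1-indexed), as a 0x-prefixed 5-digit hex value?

0xDB170

s_0 = plaintext = 0x58042
s_1 = Round(s_0, k_0) = 0xDB170
s_2 = Round(s_1, k_1) = 0x46528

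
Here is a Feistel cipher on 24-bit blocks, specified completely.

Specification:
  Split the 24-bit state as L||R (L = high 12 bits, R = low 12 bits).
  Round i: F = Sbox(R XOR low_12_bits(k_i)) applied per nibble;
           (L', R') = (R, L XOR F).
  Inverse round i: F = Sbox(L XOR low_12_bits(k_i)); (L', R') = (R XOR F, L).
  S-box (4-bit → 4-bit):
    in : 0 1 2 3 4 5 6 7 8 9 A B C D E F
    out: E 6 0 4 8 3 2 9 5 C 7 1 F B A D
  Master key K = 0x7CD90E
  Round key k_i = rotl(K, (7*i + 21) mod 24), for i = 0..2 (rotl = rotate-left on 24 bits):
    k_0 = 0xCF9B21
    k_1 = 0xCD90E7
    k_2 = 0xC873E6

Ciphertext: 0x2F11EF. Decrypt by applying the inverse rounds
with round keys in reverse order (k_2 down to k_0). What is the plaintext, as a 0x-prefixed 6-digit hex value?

s_0 = ciphertext = 0x2F11EF
s_1 = InvRound(s_0, k_2) = 0x7862F1
s_2 = InvRound(s_1, k_1) = 0xBD7786
s_3 = InvRound(s_2, k_0) = 0x954BD7

0x954BD7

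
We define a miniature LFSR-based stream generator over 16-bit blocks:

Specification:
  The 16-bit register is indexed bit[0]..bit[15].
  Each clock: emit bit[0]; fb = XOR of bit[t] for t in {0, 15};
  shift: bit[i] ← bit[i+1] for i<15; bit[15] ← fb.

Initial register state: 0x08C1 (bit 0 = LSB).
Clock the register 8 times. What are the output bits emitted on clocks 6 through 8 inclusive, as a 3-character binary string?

reg_0 = 0x08C1
clock 1: out=1, reg = 0x8460
clock 2: out=0, reg = 0xC230
clock 3: out=0, reg = 0xE118
clock 4: out=0, reg = 0xF08C
clock 5: out=0, reg = 0xF846
clock 6: out=0, reg = 0xFC23
clock 7: out=1, reg = 0x7E11
clock 8: out=1, reg = 0xBF08

011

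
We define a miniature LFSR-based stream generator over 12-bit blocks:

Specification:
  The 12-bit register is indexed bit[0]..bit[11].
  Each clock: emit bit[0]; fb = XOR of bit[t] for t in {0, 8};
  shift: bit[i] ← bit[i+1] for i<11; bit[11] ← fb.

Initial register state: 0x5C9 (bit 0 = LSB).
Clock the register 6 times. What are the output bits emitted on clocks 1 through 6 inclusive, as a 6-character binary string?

100100

reg_0 = 0x5C9
clock 1: out=1, reg = 0x2E4
clock 2: out=0, reg = 0x172
clock 3: out=0, reg = 0x8B9
clock 4: out=1, reg = 0xC5C
clock 5: out=0, reg = 0x62E
clock 6: out=0, reg = 0x317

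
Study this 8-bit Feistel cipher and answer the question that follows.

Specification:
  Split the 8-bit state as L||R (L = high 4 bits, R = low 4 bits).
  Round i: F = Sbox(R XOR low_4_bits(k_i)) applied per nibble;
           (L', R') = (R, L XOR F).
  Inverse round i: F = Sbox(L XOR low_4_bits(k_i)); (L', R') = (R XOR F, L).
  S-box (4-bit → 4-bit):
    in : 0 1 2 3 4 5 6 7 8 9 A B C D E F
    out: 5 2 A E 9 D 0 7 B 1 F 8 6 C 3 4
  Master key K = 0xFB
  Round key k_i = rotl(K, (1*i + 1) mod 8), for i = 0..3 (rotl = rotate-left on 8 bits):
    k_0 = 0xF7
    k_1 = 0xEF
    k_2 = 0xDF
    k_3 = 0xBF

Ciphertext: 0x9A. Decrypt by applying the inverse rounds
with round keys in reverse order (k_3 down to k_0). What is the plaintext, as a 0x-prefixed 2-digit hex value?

0x92

s_0 = ciphertext = 0x9A
s_1 = InvRound(s_0, k_3) = 0xA9
s_2 = InvRound(s_1, k_2) = 0x4A
s_3 = InvRound(s_2, k_1) = 0x24
s_4 = InvRound(s_3, k_0) = 0x92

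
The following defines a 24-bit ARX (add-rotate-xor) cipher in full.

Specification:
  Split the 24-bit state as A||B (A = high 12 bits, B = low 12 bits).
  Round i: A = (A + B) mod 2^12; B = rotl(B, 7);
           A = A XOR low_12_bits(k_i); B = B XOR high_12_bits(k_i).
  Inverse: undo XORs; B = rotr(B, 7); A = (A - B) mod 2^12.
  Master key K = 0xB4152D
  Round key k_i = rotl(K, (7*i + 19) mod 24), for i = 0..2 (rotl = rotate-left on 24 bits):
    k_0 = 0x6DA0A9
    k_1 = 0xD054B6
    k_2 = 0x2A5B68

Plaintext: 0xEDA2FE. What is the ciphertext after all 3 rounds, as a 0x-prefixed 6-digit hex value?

0x03B77B

s_0 = plaintext = 0xEDA2FE
s_1 = Round(s_0, k_0) = 0x1719CD
s_2 = Round(s_1, k_1) = 0xF88BCB
s_3 = Round(s_2, k_2) = 0x03B77B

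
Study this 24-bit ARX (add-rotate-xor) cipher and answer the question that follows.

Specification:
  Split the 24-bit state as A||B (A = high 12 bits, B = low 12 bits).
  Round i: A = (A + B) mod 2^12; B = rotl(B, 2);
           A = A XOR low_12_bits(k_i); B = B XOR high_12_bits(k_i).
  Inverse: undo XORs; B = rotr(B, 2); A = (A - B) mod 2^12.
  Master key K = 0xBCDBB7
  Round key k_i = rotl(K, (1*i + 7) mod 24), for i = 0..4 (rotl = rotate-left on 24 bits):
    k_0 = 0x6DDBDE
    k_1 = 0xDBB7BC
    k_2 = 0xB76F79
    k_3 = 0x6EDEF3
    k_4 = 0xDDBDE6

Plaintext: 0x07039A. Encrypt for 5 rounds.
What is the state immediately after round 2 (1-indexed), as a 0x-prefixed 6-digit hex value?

0xF35F6D

s_0 = plaintext = 0x07039A
s_1 = Round(s_0, k_0) = 0xFD48B5
s_2 = Round(s_1, k_1) = 0xF35F6D
s_3 = Round(s_2, k_2) = 0x1DB6C1
s_4 = Round(s_3, k_3) = 0x66FDE8
s_5 = Round(s_4, k_4) = 0x9B1A78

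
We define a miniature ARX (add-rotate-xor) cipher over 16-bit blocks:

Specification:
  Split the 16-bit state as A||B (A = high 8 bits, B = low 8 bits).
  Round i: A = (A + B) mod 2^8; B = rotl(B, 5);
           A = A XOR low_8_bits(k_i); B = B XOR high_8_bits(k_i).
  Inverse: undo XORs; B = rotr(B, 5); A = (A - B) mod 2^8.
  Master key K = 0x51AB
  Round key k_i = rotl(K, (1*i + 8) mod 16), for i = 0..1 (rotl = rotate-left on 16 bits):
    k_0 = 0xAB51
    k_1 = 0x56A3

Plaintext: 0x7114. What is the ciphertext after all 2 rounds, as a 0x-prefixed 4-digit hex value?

0x5E73

s_0 = plaintext = 0x7114
s_1 = Round(s_0, k_0) = 0xD429
s_2 = Round(s_1, k_1) = 0x5E73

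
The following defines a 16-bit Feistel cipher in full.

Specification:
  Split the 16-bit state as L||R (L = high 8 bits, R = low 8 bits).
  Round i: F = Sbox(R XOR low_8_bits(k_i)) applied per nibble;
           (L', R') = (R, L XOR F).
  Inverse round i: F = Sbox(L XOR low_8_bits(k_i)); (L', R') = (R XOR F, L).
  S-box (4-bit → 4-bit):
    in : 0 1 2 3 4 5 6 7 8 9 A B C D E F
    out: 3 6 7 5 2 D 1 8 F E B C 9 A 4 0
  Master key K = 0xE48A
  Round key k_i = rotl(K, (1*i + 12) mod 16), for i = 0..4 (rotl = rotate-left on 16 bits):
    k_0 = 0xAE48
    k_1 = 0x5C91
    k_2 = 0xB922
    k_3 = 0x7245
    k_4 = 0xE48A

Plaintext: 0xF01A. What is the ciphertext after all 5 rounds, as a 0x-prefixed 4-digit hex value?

s_0 = plaintext = 0xF01A
s_1 = Round(s_0, k_0) = 0x1A27
s_2 = Round(s_1, k_1) = 0x27DB
s_3 = Round(s_2, k_2) = 0xDB29
s_4 = Round(s_3, k_3) = 0x29C2
s_5 = Round(s_4, k_4) = 0xC206

0xC206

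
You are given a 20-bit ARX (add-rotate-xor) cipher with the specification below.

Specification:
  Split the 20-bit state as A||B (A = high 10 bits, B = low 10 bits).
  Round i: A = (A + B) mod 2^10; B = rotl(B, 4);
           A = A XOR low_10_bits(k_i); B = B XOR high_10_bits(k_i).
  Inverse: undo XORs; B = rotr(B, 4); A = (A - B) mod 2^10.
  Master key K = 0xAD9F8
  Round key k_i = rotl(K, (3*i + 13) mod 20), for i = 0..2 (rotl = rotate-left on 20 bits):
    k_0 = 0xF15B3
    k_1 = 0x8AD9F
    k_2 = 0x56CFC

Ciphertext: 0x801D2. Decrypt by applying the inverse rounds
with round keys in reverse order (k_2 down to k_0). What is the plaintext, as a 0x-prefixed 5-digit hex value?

s_0 = ciphertext = 0x801D2
s_1 = InvRound(s_0, k_2) = 0x2D248
s_2 = InvRound(s_1, k_1) = 0x194C6
s_3 = InvRound(s_2, k_0) = 0x398F0

0x398F0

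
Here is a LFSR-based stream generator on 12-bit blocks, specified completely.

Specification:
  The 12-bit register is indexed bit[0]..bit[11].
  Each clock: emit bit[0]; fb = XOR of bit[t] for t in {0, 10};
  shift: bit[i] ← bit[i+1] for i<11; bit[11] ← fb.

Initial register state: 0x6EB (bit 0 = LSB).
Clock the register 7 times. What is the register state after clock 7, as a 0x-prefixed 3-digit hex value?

0xC4D

reg_0 = 0x6EB
clock 1: out=1, reg = 0x375
clock 2: out=1, reg = 0x9BA
clock 3: out=0, reg = 0x4DD
clock 4: out=1, reg = 0x26E
clock 5: out=0, reg = 0x137
clock 6: out=1, reg = 0x89B
clock 7: out=1, reg = 0xC4D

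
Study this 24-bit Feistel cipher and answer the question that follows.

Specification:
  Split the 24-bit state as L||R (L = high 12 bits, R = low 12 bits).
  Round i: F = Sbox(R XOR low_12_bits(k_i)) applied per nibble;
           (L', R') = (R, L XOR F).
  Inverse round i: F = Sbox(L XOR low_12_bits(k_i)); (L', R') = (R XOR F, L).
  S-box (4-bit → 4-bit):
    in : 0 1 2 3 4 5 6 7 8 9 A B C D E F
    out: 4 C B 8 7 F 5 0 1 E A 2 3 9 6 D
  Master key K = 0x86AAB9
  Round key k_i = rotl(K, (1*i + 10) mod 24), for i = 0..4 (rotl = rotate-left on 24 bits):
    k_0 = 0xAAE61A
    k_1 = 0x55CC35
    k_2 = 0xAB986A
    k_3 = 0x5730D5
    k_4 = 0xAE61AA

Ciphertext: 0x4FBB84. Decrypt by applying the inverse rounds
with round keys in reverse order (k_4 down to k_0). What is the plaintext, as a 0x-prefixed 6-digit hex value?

s_0 = ciphertext = 0x4FBB84
s_1 = InvRound(s_0, k_4) = 0x4784FB
s_2 = InvRound(s_1, k_3) = 0x352478
s_3 = InvRound(s_2, k_2) = 0x6F9352
s_4 = InvRound(s_3, k_1) = 0x9616F9
s_5 = InvRound(s_4, k_0) = 0xBFB961

0xBFB961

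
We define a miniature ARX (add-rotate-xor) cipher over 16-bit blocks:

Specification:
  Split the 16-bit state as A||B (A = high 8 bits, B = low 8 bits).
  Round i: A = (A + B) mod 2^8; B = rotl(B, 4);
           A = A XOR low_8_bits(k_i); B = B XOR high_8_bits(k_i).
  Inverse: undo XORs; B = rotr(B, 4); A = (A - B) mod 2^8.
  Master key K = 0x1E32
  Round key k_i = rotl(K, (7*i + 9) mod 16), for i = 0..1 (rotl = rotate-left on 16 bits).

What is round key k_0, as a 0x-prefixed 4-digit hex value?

0x643C

K = 0x1E32
k_0 = rotl(K, (7*0+9) mod 16) = rotl(K, 9) = 0x643C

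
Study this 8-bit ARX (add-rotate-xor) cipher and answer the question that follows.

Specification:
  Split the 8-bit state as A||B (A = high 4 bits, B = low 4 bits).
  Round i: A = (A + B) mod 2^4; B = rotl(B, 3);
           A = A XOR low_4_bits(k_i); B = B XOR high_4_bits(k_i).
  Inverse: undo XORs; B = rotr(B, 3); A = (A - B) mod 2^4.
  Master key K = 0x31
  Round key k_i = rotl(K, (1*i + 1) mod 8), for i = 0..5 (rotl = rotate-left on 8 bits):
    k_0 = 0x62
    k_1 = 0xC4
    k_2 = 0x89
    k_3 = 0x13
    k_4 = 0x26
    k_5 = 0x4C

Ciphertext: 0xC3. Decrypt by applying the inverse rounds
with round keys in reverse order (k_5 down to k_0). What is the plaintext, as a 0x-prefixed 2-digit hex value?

s_0 = ciphertext = 0xC3
s_1 = InvRound(s_0, k_5) = 0x2E
s_2 = InvRound(s_1, k_4) = 0xB9
s_3 = InvRound(s_2, k_3) = 0x71
s_4 = InvRound(s_3, k_2) = 0xB3
s_5 = InvRound(s_4, k_1) = 0x0F
s_6 = InvRound(s_5, k_0) = 0xF3

0xF3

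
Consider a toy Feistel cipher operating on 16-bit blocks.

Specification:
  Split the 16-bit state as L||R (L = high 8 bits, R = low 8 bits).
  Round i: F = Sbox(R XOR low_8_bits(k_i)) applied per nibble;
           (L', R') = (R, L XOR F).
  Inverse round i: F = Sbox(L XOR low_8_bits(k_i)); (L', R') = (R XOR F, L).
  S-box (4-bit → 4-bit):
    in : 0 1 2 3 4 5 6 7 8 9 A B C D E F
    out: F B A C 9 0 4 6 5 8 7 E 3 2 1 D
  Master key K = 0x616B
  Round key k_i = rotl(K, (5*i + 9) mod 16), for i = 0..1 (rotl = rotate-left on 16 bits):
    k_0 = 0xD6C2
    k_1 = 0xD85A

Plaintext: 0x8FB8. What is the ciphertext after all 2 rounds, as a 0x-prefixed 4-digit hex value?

0xE852

s_0 = plaintext = 0x8FB8
s_1 = Round(s_0, k_0) = 0xB8E8
s_2 = Round(s_1, k_1) = 0xE852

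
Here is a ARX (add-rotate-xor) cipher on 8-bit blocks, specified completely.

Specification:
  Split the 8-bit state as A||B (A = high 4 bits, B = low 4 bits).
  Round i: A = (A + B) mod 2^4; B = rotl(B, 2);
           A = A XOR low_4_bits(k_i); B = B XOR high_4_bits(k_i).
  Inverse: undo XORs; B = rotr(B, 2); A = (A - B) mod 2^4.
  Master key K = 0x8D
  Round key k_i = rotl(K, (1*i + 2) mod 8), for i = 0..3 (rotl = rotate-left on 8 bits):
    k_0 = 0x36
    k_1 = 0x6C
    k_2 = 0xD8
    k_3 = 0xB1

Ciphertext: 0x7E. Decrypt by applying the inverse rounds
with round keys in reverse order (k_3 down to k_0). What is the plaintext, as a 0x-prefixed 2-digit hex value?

s_0 = ciphertext = 0x7E
s_1 = InvRound(s_0, k_3) = 0x15
s_2 = InvRound(s_1, k_2) = 0x72
s_3 = InvRound(s_2, k_1) = 0xA1
s_4 = InvRound(s_3, k_0) = 0x48

0x48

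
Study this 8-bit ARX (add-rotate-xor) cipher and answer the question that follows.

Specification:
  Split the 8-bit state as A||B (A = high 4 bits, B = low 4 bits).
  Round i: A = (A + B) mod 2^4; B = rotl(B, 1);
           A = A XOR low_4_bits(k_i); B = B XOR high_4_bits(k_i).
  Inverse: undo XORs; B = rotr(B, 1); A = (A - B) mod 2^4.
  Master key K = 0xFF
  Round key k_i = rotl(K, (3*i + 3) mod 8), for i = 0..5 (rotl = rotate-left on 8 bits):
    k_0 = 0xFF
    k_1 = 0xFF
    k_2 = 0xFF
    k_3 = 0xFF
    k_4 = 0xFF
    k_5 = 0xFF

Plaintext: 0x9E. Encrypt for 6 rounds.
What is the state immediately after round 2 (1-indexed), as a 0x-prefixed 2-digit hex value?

0x5B

s_0 = plaintext = 0x9E
s_1 = Round(s_0, k_0) = 0x82
s_2 = Round(s_1, k_1) = 0x5B
s_3 = Round(s_2, k_2) = 0xF8
s_4 = Round(s_3, k_3) = 0x8E
s_5 = Round(s_4, k_4) = 0x92
s_6 = Round(s_5, k_5) = 0x4B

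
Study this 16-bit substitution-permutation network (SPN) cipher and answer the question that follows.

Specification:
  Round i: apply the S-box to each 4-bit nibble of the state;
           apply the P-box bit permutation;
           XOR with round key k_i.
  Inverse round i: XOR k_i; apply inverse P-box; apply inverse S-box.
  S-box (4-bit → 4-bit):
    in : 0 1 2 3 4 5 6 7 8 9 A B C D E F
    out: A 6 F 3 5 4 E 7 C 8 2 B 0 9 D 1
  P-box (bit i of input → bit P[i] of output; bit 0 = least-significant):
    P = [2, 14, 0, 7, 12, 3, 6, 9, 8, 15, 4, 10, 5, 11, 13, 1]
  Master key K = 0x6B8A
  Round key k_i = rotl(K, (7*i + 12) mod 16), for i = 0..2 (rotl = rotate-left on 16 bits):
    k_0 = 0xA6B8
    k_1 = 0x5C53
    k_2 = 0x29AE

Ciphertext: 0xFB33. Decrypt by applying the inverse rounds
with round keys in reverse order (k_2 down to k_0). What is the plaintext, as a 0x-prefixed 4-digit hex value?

s_0 = ciphertext = 0xFB33
s_1 = InvRound(s_0, k_2) = 0xC1B2
s_2 = InvRound(s_1, k_1) = 0x3B48
s_3 = InvRound(s_2, k_0) = 0x3249

0x3249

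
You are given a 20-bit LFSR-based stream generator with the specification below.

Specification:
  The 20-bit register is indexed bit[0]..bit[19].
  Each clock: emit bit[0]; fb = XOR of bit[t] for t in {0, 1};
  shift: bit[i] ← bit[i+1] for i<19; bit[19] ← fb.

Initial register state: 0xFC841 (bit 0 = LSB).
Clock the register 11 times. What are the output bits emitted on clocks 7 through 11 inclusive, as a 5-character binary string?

reg_0 = 0xFC841
clock 1: out=1, reg = 0xFE420
clock 2: out=0, reg = 0x7F210
clock 3: out=0, reg = 0x3F908
clock 4: out=0, reg = 0x1FC84
clock 5: out=0, reg = 0x0FE42
clock 6: out=0, reg = 0x87F21
clock 7: out=1, reg = 0xC3F90
clock 8: out=0, reg = 0x61FC8
clock 9: out=0, reg = 0x30FE4
clock 10: out=0, reg = 0x187F2
clock 11: out=0, reg = 0x8C3F9

10000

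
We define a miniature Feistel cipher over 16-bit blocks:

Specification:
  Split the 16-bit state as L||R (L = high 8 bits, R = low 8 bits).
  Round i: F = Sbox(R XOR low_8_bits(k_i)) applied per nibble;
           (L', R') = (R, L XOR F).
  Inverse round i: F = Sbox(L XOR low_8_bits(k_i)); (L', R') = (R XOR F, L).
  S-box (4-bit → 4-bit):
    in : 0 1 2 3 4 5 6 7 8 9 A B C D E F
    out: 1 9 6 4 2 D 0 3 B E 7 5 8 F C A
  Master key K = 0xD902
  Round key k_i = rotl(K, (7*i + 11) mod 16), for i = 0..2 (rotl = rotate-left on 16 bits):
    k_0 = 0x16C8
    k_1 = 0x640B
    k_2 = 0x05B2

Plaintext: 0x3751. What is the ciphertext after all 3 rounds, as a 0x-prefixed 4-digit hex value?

0xA744

s_0 = plaintext = 0x3751
s_1 = Round(s_0, k_0) = 0x51D9
s_2 = Round(s_1, k_1) = 0xD9A7
s_3 = Round(s_2, k_2) = 0xA744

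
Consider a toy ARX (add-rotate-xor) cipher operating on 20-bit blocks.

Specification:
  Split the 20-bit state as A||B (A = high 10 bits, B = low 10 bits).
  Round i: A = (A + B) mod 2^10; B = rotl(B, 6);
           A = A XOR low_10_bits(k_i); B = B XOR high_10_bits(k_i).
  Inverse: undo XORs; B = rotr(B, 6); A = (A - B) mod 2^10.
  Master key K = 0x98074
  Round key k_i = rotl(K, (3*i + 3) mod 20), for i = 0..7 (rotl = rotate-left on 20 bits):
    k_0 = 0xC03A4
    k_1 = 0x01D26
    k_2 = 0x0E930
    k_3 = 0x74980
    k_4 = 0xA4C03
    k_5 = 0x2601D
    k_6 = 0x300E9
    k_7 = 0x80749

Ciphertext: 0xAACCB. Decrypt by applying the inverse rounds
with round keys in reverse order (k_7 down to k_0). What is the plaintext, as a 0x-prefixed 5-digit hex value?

s_0 = ciphertext = 0xAACCB
s_1 = InvRound(s_0, k_7) = 0x4DCAB
s_2 = InvRound(s_1, k_6) = 0xCB6B1
s_3 = InvRound(s_2, k_5) = 0x26298
s_4 = InvRound(s_3, k_4) = 0xFACB0
s_5 = InvRound(s_4, k_3) = 0x11A25
s_6 = InvRound(s_5, k_2) = 0xDF9F8
s_7 = InvRound(s_6, k_1) = 0x987F7
s_8 = InvRound(s_7, k_0) = 0x94B73

0x94B73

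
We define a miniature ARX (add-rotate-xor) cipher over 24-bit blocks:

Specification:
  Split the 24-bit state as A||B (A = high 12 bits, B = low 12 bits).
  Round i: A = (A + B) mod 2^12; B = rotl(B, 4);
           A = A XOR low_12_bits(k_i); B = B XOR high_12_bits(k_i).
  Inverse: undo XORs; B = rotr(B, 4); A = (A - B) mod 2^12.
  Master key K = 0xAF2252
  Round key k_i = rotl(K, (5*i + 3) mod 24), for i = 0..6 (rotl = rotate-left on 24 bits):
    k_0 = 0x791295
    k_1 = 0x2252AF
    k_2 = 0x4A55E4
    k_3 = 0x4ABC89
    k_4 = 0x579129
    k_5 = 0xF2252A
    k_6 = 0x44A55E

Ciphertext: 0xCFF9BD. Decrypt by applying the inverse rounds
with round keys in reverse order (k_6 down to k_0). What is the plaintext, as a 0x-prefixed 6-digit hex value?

s_0 = ciphertext = 0xCFF9BD
s_1 = InvRound(s_0, k_6) = 0x1C27DF
s_2 = InvRound(s_1, k_5) = 0x759D8F
s_3 = InvRound(s_2, k_4) = 0xFE168F
s_4 = InvRound(s_3, k_3) = 0xF46422
s_5 = InvRound(s_4, k_2) = 0x39A708
s_6 = InvRound(s_5, k_1) = 0x3E3D52
s_7 = InvRound(s_6, k_0) = 0xDCA3AC

0xDCA3AC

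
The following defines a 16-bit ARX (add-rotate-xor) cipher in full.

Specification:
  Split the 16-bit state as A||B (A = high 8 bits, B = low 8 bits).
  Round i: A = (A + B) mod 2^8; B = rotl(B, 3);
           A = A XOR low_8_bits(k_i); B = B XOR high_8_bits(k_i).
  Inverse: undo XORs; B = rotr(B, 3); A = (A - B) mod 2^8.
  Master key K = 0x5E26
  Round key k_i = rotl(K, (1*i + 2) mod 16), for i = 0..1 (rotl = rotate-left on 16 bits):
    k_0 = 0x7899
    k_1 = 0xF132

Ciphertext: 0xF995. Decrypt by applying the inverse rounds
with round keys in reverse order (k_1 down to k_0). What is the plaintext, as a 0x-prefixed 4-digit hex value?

s_0 = ciphertext = 0xF995
s_1 = InvRound(s_0, k_1) = 0x3F8C
s_2 = InvRound(s_1, k_0) = 0x089E

0x089E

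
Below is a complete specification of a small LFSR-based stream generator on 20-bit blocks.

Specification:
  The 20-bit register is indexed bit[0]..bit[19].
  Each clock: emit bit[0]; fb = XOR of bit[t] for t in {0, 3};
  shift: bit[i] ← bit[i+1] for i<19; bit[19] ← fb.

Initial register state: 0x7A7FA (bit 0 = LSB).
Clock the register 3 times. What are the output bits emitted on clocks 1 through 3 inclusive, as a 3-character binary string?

reg_0 = 0x7A7FA
clock 1: out=0, reg = 0xBD3FD
clock 2: out=1, reg = 0x5E9FE
clock 3: out=0, reg = 0xAF4FF

010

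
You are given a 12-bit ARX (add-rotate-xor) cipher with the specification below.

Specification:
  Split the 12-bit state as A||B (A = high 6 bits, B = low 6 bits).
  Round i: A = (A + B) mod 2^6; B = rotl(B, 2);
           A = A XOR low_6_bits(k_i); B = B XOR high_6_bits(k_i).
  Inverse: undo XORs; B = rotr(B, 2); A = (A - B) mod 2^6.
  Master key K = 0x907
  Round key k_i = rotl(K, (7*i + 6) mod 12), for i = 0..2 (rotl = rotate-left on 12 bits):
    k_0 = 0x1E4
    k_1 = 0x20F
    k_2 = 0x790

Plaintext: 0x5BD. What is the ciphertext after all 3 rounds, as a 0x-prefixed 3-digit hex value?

s_0 = plaintext = 0x5BD
s_1 = Round(s_0, k_0) = 0xDF0
s_2 = Round(s_1, k_1) = 0xA0B
s_3 = Round(s_2, k_2) = 0x8F2

0x8F2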